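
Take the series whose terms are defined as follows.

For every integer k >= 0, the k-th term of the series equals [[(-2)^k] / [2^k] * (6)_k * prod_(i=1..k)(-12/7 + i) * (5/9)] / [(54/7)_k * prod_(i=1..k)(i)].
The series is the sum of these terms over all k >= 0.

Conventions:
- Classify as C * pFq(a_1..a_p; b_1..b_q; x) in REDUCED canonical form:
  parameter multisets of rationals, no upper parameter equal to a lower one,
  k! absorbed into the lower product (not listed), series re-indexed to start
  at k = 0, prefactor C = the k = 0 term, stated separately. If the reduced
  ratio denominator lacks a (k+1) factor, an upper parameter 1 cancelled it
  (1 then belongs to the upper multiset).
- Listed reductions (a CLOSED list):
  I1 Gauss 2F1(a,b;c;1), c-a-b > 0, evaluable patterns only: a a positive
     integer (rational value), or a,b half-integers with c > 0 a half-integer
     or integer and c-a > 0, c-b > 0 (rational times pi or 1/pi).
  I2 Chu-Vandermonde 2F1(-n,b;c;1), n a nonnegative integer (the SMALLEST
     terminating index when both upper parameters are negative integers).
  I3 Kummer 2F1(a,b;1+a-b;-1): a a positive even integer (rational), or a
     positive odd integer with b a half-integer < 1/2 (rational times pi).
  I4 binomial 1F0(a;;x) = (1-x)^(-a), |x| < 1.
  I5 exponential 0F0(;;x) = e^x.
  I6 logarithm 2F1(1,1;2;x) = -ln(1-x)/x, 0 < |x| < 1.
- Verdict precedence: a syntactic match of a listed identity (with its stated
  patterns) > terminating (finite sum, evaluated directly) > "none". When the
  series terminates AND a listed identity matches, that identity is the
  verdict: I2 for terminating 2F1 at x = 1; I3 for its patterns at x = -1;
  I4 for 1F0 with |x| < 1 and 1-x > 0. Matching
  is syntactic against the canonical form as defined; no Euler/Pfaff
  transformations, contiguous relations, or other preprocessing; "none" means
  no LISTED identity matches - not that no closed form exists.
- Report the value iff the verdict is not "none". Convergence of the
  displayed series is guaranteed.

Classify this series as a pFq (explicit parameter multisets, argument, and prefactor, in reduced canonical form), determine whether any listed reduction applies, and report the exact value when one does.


At argument -1: a 2F1 with upper {-5/7, 6}, lower {54/7}, scaled by C = 5/9. Verdict: Kummer (I3) fires (x = -1; c = 54/7 equals 1+a-b for upper {-5/7, 6}: listed pattern). Its exact value is 2585/3087.

The tell: from the first term 5/9: the two k-th powers (C = 5/9, x = -1) combine into one argument.
Consecutive-term ratio: r(k) = (-1) * (k-5/7) (k+6) / [(k+54/7) (k+1)] - rational; roots negated = parameters, x = (-1), C = 5/9.


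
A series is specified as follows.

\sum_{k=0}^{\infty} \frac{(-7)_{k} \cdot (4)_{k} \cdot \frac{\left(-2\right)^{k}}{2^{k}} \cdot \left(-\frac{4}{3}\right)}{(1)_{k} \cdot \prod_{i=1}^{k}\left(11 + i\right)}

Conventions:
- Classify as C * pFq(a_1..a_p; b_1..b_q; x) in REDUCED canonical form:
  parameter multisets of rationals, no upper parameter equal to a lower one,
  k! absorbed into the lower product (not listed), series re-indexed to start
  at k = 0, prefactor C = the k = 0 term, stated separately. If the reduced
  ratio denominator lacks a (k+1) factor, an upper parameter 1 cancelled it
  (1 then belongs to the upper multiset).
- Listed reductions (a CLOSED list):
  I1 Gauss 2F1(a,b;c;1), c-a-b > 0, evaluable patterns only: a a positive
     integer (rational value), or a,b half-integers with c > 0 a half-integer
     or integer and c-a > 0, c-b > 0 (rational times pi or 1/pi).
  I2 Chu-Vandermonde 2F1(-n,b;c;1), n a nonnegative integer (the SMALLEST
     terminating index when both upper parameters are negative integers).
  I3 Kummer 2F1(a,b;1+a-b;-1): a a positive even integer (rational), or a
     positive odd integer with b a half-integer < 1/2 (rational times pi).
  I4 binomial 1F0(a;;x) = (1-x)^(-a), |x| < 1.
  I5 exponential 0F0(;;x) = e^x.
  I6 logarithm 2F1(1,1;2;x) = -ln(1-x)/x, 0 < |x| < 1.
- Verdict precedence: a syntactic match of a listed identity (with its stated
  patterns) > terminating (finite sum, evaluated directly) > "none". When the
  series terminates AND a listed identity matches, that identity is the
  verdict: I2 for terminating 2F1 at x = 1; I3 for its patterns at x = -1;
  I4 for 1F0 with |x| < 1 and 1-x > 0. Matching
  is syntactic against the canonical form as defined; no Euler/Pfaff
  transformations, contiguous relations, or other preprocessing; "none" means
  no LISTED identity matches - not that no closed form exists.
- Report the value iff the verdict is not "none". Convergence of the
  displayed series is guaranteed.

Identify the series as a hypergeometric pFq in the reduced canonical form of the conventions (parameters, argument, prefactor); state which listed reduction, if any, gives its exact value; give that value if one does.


At argument -1: a 2F1 with upper {-7, 4}, lower {12}, scaled by C = -\frac{4}{3}. Verdict: Kummer (I3) matches (x = -1; c = 12 equals 1+a-b for upper {-7, 4}: listed pattern). Value: -\frac{110}{9}.

Key observation: from the first term -\frac{4}{3}: the two k-th powers (C = -4/3) combine into one argument.
Term ratio: r(k) = -1 * (k-7) (k+4) / [(k+12) (k+1)] - rational in k. x = -1; t_0 = -\frac{4}{3}; negate the roots.


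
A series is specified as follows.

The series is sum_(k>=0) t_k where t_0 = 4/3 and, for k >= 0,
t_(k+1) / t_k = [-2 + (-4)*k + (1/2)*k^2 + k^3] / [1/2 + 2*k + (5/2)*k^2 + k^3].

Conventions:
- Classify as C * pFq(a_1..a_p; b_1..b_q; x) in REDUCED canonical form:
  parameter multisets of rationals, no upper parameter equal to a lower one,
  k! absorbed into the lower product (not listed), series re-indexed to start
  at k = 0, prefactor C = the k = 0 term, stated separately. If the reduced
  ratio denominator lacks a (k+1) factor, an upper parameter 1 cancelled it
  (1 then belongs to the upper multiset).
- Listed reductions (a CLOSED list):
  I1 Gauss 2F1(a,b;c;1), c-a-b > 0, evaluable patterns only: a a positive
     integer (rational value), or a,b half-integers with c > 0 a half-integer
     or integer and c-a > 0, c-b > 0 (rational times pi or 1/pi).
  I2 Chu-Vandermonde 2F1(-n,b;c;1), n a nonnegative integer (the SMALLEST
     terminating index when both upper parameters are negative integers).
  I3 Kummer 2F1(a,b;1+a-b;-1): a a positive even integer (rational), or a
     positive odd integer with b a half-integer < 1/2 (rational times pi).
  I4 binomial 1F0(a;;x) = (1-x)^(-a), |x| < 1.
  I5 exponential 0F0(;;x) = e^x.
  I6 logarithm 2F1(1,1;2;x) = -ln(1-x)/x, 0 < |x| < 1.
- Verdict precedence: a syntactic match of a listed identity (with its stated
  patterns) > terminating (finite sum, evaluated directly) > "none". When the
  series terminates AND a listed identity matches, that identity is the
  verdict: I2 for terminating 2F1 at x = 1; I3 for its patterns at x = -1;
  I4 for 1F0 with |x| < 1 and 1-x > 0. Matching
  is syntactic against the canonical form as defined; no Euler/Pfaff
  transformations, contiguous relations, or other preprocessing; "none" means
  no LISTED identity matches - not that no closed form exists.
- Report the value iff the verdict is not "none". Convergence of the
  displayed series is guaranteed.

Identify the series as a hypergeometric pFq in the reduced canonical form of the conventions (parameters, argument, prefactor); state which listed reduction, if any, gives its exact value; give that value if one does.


First insight: t_0 being 4/3, factor the ratio over Q (C = 4/3, x = 1): negated roots = parameters.
Step ratio: r(k) = 1 * (k-2) (k+2) / [(k+1) (k+1)] - rational; roots negated = parameters, x = 1, C = 4/3.

With C = 4/3: the canonical form is 2F1(-2, 2; 1; 1). Verdict: Chu-Vandermonde (I2) matches (terminating 2F1 at x = 1 with n = 2, b = 2, c = 1). Value: 0.


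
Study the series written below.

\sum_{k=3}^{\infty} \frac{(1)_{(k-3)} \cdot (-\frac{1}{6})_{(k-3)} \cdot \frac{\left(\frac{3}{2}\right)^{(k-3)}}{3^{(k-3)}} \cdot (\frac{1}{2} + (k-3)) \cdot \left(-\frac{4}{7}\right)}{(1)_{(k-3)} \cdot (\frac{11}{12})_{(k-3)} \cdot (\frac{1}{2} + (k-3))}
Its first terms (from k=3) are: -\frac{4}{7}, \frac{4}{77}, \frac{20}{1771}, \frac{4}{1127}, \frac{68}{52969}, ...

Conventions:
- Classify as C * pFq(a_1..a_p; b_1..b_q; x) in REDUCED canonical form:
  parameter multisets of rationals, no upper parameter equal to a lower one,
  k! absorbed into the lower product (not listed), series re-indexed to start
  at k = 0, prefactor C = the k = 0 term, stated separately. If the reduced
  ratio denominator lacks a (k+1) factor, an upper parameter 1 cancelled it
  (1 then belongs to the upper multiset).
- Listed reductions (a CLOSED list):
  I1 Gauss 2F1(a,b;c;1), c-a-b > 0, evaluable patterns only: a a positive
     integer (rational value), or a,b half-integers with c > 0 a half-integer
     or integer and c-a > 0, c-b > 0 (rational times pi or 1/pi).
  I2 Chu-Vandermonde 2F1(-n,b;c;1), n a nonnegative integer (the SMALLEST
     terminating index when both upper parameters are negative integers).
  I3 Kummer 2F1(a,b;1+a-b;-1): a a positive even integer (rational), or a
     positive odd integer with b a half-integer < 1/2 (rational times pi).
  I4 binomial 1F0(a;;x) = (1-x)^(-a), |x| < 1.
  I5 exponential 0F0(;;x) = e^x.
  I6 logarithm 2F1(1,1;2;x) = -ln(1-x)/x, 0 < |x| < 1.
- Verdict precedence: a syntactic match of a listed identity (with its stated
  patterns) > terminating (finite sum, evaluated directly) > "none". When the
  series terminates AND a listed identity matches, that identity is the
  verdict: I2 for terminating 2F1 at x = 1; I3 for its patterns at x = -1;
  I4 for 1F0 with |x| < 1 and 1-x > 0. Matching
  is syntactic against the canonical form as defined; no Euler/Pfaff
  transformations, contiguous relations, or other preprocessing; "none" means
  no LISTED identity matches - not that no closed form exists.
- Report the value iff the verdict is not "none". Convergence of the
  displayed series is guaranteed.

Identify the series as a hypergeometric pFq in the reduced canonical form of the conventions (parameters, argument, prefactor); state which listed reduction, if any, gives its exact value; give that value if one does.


The series (x = \frac{1}{2}) is 2F1: upper {-\frac{1}{6}, 1}, lower {\frac{11}{12}}, prefactor -\frac{4}{7}. Verdict: none (x = \frac{1}{2}): each listed identity misses the multisets {-\frac{1}{6}, 1} ; {\frac{11}{12}}.

Key step: with t_0 = -\frac{4}{7}, the factor k + 1/2 cancels (top and bottom), leaving C = -4/7.
Term ratio: r(k) = \frac{1}{2} * (k-\frac{1}{6}) (k+1) / [(k+\frac{11}{12}) (k+1)] - rational; roots negated = parameters, x = \frac{1}{2}, C = -\frac{4}{7}.


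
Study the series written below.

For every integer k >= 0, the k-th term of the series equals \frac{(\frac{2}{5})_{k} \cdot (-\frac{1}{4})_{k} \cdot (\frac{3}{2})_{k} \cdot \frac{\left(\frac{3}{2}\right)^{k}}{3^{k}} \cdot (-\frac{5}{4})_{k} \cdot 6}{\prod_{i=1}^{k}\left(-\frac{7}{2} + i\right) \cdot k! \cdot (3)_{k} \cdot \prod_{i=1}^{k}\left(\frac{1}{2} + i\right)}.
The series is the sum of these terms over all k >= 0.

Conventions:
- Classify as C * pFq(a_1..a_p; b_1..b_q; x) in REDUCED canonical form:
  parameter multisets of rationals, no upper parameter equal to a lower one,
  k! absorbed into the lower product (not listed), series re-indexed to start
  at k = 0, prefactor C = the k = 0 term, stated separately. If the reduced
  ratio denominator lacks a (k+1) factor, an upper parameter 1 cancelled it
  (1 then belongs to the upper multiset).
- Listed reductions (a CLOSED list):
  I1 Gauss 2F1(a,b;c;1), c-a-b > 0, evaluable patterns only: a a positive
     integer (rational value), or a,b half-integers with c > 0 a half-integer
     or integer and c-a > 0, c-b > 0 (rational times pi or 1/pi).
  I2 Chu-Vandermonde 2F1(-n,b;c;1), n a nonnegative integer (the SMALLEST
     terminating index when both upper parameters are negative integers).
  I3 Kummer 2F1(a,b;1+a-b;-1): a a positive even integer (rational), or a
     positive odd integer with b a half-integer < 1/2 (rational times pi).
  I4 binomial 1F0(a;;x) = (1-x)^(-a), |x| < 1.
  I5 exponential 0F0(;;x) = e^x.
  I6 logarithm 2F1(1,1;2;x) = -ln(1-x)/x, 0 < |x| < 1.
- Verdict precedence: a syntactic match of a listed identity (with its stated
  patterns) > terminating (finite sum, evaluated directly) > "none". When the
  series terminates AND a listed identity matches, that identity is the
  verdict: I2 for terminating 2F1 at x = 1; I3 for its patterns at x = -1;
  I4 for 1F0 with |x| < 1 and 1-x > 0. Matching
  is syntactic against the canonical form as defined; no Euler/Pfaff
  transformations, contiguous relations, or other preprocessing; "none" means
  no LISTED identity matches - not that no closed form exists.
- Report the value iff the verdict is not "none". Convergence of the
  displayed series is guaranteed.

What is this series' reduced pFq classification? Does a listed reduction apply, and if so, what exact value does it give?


The series (x = \frac{1}{2}) is 3F2: upper {-\frac{5}{4}, -\frac{1}{4}, \frac{2}{5}}, lower {-\frac{5}{2}, 3}, prefactor 6. Verdict: none. No listed pattern accepts 3F2(-\frac{5}{4}, -\frac{1}{4}, \frac{2}{5}; -\frac{5}{2}, 3; \frac{1}{2}).

Key step: with t_0 = 6, the parameter 3/2 appears in both the upper and lower lists and cancels.
Step ratio: r(k) = \frac{1}{2} * (k-\frac{5}{4}) (k-\frac{1}{4}) (k+\frac{2}{5}) / [(k-\frac{5}{2}) (k+3) (k+1)] ; factor over Q: parameters, x = \frac{1}{2}, and C = 6.


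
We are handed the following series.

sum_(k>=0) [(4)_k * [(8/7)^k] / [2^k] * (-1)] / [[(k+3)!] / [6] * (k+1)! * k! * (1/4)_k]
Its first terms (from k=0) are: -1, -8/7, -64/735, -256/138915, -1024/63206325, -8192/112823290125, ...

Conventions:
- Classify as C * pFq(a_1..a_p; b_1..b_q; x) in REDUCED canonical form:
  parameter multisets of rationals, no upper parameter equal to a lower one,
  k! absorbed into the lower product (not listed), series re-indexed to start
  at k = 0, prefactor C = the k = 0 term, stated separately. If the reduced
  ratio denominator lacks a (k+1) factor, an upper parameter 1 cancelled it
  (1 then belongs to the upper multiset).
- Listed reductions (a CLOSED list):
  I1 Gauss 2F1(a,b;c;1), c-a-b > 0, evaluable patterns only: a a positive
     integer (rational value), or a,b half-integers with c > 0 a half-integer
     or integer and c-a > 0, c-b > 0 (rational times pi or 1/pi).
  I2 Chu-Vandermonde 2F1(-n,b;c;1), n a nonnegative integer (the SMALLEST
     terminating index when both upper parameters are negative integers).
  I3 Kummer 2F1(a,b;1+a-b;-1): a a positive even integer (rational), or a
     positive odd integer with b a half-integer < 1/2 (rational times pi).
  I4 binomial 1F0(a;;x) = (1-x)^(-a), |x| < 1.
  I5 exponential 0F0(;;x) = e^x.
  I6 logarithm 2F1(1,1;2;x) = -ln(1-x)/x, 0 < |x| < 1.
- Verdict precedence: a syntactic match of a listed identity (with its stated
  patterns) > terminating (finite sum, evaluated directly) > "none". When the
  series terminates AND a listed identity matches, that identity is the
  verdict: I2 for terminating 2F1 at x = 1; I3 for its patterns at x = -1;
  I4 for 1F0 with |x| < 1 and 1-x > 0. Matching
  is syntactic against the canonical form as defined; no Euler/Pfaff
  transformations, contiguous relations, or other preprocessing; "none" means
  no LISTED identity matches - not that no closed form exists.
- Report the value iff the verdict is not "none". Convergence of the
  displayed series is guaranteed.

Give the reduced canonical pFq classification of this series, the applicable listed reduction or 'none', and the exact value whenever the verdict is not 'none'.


Key step: from the first term -1: the denominator's factorial ratio (C = -1) is a lower Pochhammer.
Term ratio: r(k) = (4/7) * 1 / [(k+1/4) (k+2) (k+1)] - poly over poly, x = (4/7) from leading terms; C = -1 at k = 0.

With C = -1: the canonical form is 0F2(-; 1/4, 2; 4/7). Verdict: none - this 0F2 at x = 4/7 matches no listed pattern, and upper {-} holds no stopper.


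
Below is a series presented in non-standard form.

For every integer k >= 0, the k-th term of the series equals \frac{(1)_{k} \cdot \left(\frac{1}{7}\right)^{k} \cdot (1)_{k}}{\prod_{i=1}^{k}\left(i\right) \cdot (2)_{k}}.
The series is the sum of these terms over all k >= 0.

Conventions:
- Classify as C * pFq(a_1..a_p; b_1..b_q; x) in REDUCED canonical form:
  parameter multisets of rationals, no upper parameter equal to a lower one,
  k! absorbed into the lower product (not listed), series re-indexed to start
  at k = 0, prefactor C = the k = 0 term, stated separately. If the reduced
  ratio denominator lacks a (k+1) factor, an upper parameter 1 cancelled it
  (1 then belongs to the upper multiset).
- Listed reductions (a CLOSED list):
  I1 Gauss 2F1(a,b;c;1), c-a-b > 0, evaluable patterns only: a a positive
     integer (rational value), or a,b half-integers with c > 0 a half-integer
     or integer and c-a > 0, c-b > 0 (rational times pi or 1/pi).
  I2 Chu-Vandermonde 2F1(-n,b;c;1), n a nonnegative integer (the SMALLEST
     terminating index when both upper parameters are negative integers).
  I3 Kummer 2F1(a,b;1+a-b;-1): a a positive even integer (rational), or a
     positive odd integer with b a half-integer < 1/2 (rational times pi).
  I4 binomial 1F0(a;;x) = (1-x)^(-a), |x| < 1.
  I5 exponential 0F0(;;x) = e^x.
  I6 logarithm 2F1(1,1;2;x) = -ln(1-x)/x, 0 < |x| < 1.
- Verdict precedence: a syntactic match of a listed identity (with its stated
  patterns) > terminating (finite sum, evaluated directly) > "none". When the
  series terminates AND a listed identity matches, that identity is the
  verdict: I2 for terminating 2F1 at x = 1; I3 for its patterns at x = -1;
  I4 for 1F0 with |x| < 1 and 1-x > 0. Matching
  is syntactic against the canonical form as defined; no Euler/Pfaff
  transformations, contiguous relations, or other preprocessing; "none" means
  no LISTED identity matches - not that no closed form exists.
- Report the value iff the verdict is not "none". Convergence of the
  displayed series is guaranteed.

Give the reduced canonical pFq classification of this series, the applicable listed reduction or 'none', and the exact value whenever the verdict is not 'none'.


x = \frac{1}{7} here; the reduced form reads 2F1, upper {1, 1}, lower {2}, C = 1. Verdict: the I6 logarithm reduction applies (the logarithm: parameters (1,1;2), x = \frac{1}{7}). Exact value: \left(-7\right) \cdot \ln\left(\frac{6}{7}\right).

Structural cue: x = \frac{1}{7} and the product of the first k integers (C = 1) is k!.
Step ratio: r(k) = \frac{1}{7} * (k+1) (k+1) / [(k+2) (k+1)] - poly over poly, x = \frac{1}{7} from leading terms; C = 1 at k = 0.


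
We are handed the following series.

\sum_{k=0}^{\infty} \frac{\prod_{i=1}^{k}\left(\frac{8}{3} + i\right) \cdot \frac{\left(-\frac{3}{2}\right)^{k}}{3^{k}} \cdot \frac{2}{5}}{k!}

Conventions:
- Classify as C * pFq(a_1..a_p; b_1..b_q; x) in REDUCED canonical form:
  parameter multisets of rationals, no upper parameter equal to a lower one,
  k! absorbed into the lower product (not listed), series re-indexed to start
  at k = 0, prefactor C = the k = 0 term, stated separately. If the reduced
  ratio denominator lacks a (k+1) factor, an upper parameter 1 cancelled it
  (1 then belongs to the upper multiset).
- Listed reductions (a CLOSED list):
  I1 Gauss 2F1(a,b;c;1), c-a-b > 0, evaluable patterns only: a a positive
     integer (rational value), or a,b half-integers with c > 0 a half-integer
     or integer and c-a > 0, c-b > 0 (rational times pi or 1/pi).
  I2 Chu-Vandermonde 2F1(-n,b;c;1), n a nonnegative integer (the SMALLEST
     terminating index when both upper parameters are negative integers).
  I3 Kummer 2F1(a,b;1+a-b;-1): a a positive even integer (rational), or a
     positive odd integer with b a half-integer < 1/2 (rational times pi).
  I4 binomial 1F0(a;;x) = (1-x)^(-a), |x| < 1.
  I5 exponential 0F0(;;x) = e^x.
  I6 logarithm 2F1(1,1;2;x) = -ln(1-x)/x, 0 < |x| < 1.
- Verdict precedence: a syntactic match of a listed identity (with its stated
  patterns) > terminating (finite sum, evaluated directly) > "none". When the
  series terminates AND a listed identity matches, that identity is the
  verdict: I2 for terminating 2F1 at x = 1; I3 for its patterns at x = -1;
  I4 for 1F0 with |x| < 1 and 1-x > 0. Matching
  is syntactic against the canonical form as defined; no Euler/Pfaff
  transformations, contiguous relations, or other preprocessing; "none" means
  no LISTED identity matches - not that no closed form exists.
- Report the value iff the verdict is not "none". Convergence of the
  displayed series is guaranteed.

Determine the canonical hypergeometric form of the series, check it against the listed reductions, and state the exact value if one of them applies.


Structural cue: t_0 being \frac{2}{5}, the running product (C = 2/5, x = -1/2) telescopes to a rising factorial.
Step ratio: r(k) = -\frac{1}{2} * (k+\frac{11}{3}) / [(k+1)] - rational; roots negated = parameters, x = -\frac{1}{2}, C = \frac{2}{5}.

Classification (C = \frac{2}{5}): 1F0 with upper {\frac{11}{3}}, lower {-}, argument x = -\frac{1}{2}. Verdict at x = -\frac{1}{2}: binomial (I4) matches (the 1F0 binomial series: exponent -11/3, x = -\frac{1}{2}). Value: \frac{2}{5} \cdot \left(\frac{3}{2}\right)^{-\frac{11}{3}}.


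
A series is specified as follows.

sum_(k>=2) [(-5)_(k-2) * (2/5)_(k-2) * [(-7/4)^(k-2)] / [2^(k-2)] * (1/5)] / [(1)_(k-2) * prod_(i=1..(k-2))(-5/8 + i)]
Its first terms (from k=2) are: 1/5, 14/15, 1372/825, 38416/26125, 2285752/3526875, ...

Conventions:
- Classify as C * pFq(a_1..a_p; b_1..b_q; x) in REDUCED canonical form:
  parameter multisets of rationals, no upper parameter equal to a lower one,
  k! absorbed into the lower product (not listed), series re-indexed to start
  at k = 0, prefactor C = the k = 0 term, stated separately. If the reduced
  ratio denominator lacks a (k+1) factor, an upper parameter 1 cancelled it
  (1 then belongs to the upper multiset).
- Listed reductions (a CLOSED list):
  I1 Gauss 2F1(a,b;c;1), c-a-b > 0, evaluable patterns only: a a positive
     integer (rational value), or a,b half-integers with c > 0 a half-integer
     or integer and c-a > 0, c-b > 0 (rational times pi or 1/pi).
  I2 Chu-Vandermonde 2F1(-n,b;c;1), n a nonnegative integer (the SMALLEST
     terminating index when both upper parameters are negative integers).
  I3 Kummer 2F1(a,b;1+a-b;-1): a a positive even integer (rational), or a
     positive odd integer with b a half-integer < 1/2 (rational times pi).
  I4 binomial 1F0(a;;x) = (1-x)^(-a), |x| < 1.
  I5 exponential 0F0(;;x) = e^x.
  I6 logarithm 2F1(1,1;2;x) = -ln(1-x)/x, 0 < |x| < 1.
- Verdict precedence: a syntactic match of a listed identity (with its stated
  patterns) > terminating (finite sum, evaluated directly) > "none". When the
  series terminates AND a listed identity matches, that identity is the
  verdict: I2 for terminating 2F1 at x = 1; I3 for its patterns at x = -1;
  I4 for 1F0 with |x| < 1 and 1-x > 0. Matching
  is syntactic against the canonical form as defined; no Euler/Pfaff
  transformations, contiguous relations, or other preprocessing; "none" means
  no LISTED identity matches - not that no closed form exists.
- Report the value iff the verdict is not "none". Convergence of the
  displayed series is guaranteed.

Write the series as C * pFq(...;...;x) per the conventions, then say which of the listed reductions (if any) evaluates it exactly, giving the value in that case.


Structural cue: from the first term 1/5: the two k-th powers (C = 1/5, x = -7/8) combine into one argument.
Ratio: r(k) = (-7/8) * (k-5) (k+2/5) / [(k+3/8) (k+1)] - rational in k. x = (-7/8); t_0 = 1/5; negate the roots.

The series (x = -7/8) is 2F1: upper {-5, 2/5}, lower {3/8}, prefactor 1/5. Verdict: terminating (-5 upstairs). 6 nonzero terms in all; added directly. Its exact value is 38896117/7734375.


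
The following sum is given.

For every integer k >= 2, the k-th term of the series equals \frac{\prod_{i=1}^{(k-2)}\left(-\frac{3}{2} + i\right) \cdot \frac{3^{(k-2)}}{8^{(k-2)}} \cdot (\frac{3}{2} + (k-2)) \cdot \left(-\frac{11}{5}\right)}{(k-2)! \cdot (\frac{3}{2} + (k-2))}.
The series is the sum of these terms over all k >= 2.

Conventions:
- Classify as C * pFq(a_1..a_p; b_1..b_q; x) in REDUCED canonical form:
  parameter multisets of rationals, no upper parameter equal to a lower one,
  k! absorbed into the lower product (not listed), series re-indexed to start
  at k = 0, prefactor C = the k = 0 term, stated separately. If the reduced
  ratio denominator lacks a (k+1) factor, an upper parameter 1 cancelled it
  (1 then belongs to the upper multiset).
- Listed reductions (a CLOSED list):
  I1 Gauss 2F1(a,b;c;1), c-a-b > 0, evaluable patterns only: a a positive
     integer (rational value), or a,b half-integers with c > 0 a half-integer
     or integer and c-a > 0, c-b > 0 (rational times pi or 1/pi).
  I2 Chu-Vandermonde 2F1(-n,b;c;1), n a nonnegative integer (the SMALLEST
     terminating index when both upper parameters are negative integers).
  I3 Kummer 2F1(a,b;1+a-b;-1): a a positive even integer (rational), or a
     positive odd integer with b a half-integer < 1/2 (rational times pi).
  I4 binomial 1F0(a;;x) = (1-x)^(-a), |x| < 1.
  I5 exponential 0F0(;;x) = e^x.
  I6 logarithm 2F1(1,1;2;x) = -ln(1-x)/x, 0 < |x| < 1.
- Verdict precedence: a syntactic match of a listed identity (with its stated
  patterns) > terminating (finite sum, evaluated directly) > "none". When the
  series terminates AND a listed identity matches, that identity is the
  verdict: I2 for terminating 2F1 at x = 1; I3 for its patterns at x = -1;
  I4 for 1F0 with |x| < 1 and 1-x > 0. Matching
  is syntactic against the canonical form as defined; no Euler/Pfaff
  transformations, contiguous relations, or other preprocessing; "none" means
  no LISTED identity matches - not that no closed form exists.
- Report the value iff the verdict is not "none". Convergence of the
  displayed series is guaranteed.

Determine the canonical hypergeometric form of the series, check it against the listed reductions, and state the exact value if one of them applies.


At argument \frac{3}{8}: a 1F0 with upper {-\frac{1}{2}}, lower {-}, scaled by C = -\frac{11}{5}. Verdict: binomial (I4) applies (the 1F0 binomial series: exponent 1/2, x = \frac{3}{8}). Exact value: \left(-\frac{11}{5}\right) \cdot \left(\frac{5}{8}\right)^{\frac{1}{2}}.

Key observation: t_0 = -\frac{11}{5} here, and the two geometric factors (C = -11/5) combine into one argument.
Term ratio: r(k) = \frac{3}{8} * (k-\frac{1}{2}) / [(k+1)] - poly over poly, x = \frac{3}{8} from leading terms; C = -\frac{11}{5} at k = 0.


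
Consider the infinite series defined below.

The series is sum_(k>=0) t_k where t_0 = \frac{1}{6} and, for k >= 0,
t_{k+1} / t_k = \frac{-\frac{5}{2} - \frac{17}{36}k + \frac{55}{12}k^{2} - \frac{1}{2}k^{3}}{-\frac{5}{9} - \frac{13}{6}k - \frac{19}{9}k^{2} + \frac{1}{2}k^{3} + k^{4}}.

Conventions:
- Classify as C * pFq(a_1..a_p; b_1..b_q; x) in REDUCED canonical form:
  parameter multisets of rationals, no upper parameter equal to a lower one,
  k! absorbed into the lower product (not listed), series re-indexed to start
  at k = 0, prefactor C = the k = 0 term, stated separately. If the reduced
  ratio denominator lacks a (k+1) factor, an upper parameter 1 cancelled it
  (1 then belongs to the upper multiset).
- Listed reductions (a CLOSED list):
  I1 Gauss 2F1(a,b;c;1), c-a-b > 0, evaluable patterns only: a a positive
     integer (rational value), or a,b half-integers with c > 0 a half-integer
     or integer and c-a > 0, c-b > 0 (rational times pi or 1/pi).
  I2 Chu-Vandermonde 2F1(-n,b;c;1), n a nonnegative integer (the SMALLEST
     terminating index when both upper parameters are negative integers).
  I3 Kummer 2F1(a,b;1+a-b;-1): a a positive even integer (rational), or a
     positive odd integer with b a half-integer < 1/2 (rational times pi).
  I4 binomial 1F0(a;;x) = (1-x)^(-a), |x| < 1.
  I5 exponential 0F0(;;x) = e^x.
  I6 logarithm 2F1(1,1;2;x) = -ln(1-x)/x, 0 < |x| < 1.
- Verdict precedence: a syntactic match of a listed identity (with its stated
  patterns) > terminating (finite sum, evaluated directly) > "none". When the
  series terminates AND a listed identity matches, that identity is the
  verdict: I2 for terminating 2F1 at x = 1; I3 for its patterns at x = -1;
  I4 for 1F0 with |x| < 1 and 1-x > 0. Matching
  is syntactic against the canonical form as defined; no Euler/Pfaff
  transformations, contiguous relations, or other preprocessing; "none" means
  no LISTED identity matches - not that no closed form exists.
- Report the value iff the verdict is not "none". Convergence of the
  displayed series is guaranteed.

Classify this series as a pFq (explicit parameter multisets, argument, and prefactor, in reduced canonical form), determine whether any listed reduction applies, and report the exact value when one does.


This is \frac{1}{6} * 2F2(-9, -\frac{5}{6}; -\frac{5}{3}, \frac{1}{2}; -\frac{1}{2}) in reduced canonical form. Verdict: terminating - no listed pattern fits, but -9 in the upper list cuts the series at k = 9; direct evaluation. Sum: \frac{38780283449}{416922992640}.

Structural cue: t_0 = \frac{1}{6} here, and cancel k + 2/3 from the displayed ratio first; then prefactor 1/6.
Term ratio: r(k) = -\frac{1}{2} * (k-9) (k-\frac{5}{6}) / [(k-\frac{5}{3}) (k+\frac{1}{2}) (k+1)] - rational in k, leading ratio -\frac{1}{2}; with t_0 = \frac{1}{6}, classification follows.


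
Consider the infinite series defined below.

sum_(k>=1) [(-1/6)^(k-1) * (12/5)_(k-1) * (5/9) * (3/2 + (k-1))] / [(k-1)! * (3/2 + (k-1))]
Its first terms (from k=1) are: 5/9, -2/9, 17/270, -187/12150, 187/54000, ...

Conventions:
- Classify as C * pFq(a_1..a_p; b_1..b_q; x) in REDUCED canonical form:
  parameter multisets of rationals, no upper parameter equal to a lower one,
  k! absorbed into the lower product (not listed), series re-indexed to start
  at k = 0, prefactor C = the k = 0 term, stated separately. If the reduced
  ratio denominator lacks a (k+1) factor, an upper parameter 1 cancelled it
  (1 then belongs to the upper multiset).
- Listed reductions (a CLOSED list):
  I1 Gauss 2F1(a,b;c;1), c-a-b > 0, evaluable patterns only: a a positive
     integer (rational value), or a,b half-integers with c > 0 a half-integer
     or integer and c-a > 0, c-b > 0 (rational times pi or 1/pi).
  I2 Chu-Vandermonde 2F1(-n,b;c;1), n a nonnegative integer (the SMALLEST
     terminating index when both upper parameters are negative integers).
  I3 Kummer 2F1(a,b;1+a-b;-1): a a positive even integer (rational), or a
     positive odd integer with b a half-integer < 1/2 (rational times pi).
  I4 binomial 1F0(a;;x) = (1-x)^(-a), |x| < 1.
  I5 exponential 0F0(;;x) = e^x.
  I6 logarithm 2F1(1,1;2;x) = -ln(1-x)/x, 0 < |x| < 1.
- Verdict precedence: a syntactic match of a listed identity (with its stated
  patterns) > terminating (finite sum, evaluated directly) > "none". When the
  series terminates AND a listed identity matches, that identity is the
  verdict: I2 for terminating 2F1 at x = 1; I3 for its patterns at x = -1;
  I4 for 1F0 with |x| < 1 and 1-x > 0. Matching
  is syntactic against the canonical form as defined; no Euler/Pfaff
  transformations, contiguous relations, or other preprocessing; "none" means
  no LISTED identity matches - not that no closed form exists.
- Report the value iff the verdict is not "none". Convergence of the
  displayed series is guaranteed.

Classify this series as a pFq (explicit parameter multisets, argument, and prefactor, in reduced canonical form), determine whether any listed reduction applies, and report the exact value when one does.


Reduced: x = -1/6, 1F0, upper = {12/5}, lower = {-}, C = 5/9. Verdict: the I4 binomial reduction applies (the 1F0 binomial series: exponent -12/5, x = -1/6). Sum: (5/9) * (7/6)^(-12/5).

Key step: with t_0 = 5/9, striking the common factor k + 3/2 reduces the term (prefactor 5/9).
Step ratio: r(k) = (-1/6) * (k+12/5) / [(k+1)] ; factor over Q: parameters, x = (-1/6), and C = 5/9.


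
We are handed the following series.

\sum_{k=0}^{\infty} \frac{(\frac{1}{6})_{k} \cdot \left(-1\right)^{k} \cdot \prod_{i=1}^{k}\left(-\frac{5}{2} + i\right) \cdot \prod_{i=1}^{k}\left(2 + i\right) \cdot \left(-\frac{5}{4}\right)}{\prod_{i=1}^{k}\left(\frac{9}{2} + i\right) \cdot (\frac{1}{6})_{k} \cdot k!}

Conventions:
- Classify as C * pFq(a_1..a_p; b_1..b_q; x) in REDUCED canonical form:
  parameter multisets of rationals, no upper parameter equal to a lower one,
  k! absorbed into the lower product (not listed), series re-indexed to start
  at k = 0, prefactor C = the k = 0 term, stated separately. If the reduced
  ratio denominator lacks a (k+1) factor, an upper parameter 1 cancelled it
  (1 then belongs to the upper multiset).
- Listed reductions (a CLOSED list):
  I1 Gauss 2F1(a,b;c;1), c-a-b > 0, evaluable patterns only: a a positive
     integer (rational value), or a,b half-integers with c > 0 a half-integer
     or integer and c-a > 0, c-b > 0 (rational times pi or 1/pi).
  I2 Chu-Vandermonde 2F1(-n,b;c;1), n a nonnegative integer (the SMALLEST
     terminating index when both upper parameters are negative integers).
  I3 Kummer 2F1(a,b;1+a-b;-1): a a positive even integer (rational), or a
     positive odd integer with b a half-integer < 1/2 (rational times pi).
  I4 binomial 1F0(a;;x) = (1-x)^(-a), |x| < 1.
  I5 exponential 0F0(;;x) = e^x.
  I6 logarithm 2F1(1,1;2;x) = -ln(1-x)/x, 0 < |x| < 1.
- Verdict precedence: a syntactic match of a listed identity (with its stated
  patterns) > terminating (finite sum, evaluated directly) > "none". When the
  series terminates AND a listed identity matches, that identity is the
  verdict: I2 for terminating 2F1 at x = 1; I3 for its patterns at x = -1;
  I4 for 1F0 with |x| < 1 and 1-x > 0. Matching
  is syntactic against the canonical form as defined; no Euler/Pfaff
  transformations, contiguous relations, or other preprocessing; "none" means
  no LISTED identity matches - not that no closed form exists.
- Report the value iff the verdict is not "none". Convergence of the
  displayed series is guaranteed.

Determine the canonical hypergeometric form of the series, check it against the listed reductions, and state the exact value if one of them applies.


Classification (C = -\frac{5}{4}): 2F1 with upper {-\frac{3}{2}, 3}, lower {\frac{11}{2}}, argument x = -1. Verdict: Kummer (I3) applies (x = -1; c = \frac{11}{2} equals 1+a-b for upper {-\frac{3}{2}, 3}: listed pattern). Exact value: \left(-\frac{1575}{2048}\right) \cdot \pi.

Key step: t_0 = -\frac{5}{4} here, and the running product (prefactor -5/4) telescopes to a rising factorial.
Ratio: r(k) = -1 * (k-\frac{3}{2}) (k+3) / [(k+\frac{11}{2}) (k+1)] - rational; roots negated = parameters, x = -1, C = -\frac{5}{4}.


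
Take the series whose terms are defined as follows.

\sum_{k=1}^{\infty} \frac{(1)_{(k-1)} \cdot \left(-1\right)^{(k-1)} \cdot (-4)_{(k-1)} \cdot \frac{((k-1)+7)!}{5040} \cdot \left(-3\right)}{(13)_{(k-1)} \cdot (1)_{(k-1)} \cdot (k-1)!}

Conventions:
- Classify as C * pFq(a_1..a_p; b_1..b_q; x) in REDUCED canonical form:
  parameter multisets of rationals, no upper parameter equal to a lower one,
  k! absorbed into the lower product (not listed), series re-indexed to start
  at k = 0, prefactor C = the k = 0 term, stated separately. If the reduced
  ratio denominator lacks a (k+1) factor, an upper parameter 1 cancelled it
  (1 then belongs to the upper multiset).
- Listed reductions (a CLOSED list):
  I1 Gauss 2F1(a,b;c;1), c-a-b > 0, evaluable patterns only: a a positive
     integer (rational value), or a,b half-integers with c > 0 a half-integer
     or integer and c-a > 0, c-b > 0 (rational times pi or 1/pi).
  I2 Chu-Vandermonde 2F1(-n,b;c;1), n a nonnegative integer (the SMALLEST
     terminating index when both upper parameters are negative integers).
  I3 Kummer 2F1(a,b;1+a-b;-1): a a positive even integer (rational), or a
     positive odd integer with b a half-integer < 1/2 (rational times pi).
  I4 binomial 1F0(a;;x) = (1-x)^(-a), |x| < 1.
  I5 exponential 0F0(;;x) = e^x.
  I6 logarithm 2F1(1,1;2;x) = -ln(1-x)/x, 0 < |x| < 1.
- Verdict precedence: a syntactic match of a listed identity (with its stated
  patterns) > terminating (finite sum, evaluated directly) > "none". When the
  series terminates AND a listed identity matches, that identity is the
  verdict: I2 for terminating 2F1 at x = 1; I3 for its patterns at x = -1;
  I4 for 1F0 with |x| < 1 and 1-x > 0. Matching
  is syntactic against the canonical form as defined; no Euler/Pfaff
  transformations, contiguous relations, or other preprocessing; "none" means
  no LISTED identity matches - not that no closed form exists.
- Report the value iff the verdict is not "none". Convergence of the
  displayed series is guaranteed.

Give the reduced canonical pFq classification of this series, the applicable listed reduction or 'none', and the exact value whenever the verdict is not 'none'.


Reduced: x = -1, 2F1, upper = {-4, 8}, lower = {13}, C = -3. Verdict (x = -1): the Kummer evaluation I3 applies (x = -1; c = 13 equals 1+a-b for upper {-4, 8}: listed pattern). Sum: -\frac{297}{14}.

First insight: t_0 being -3, the parameter 1 appears in both the upper and lower lists and cancels.
Step ratio: r(k) = -1 * (k-4) (k+8) / [(k+13) (k+1)] - rational in k, leading ratio -1; with t_0 = -3, classification follows.


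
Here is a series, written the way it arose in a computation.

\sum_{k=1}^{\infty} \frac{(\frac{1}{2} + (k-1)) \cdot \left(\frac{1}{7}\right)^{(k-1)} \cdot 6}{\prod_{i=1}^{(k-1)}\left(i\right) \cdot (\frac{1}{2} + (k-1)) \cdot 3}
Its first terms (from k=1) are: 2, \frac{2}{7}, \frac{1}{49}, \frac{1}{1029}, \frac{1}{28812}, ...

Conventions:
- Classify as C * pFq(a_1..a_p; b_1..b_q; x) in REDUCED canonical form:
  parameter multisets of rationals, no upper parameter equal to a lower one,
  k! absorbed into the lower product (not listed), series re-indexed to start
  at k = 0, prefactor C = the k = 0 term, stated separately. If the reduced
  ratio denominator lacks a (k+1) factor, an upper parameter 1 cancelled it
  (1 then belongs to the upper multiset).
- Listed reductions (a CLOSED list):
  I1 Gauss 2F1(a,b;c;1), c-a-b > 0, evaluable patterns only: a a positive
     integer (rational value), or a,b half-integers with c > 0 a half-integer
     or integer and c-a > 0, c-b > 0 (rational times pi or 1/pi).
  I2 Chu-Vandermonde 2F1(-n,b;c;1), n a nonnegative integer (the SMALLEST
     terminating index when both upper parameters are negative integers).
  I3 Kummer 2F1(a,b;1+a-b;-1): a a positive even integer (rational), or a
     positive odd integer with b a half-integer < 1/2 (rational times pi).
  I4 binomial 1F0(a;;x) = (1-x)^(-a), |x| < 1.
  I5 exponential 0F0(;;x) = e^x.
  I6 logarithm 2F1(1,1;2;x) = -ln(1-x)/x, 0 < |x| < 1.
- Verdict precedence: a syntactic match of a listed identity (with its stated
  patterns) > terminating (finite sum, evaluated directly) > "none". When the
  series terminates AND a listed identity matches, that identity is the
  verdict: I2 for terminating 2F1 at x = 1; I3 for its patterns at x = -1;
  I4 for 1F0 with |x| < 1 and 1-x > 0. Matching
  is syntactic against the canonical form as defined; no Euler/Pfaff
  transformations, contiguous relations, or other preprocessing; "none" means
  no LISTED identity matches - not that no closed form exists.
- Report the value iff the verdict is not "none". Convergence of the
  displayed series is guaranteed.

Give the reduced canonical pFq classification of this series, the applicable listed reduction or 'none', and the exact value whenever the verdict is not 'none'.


At argument \frac{1}{7}: a 0F0 with upper {-}, lower {-}, scaled by C = 2. Verdict at x = \frac{1}{7}: the I5 exponential reduction matches (the 0F0 exponential series at x = \frac{1}{7}). Its exact value is 2 \cdot e^{\frac{1}{7}}.

Structural cue: from the first term 2: the product of the first k integers (C = 2, x = 1/7) is k!.
Consecutive-term ratio: r(k) = \frac{1}{7} * 1 / [(k+1)] - rational in k. x = \frac{1}{7}; t_0 = 2; negate the roots.


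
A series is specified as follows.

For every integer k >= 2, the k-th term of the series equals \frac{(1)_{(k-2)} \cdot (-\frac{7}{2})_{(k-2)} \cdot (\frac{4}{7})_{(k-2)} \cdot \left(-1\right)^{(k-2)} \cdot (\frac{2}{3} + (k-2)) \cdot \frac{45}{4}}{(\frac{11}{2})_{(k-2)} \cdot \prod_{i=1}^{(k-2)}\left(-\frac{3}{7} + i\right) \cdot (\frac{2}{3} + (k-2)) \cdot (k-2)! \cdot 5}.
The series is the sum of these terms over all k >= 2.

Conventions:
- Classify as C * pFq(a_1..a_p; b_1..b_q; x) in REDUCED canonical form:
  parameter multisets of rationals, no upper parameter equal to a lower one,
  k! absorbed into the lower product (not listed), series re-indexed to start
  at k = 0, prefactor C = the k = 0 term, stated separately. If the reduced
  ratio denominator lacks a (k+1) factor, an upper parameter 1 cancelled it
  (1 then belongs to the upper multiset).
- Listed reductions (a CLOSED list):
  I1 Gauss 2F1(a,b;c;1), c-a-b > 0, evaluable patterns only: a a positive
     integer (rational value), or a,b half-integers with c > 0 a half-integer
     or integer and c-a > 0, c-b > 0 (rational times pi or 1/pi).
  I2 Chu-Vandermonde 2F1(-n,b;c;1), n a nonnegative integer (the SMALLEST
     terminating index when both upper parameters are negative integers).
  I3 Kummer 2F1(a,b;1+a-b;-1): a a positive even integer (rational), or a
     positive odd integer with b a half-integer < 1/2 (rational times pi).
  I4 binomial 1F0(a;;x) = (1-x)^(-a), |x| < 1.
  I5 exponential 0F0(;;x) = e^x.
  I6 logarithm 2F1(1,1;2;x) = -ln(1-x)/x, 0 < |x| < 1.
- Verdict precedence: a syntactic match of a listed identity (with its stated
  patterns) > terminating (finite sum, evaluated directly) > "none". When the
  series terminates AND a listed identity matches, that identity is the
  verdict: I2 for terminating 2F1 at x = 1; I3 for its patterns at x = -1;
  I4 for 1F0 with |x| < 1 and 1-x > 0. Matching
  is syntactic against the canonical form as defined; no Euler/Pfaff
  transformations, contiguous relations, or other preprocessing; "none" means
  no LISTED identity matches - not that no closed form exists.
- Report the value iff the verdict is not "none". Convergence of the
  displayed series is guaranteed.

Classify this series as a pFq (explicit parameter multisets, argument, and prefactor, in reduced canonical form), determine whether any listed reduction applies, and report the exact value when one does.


Prefactor \frac{9}{4}, argument -1: 2F1 with upper {-\frac{7}{2}, 1} over lower {\frac{11}{2}}. Verdict: this is the Kummer evaluation I3 (x = -1; c = \frac{11}{2} equals 1+a-b for upper {-\frac{7}{2}, 1}: listed pattern). Its exact value is \frac{2835}{2048} \cdot \pi.

First insight: t_0 = \frac{9}{4} here, and the lower running product (C = 9/4) is a rising factorial.
Adjacent-term ratio: r(k) = -1 * (k-\frac{7}{2}) (k+1) / [(k+\frac{11}{2}) (k+1)] - rational in k, leading ratio -1; with t_0 = \frac{9}{4}, classification follows.
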